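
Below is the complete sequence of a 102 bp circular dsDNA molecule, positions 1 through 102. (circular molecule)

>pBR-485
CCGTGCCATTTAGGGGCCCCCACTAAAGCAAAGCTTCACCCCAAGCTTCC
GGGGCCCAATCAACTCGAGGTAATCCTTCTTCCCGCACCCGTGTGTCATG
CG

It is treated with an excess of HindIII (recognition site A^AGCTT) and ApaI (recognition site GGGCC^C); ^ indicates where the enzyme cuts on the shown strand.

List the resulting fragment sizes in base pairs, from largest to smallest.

64, 13, 13, 12 bp

HindIII sites (AAGCTT) start at positions 31, 43.
HindIII cuts after the first base of each site, so after positions 31, 43.
ApaI sites (GGGCCC) start at positions 14, 52.
ApaI cuts after base 5 of each site (before the last base), so after positions 18, 56.
Combined cut positions: 18, 31, 43, 56.
Circular molecule, 4 cuts → 4 fragments:
  19–31 → 13 bp
  32–43 → 12 bp
  44–56 → 13 bp
  57–102 then 1–18 → 46 + 18 = 64 bp
Sorted largest to smallest: 64, 13, 13, 12 bp.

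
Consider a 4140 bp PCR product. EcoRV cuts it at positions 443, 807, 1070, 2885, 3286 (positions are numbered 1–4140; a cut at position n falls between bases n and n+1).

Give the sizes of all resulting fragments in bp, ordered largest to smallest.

Linear molecule, 5 cuts → 6 fragments:
  443 − 0 = 443 bp
  807 − 443 = 364 bp
  1070 − 807 = 263 bp
  2885 − 1070 = 1815 bp
  3286 − 2885 = 401 bp
  4140 − 3286 = 854 bp
Sorted largest to smallest: 1815, 854, 443, 401, 364, 263 bp.

1815, 854, 443, 401, 364, 263 bp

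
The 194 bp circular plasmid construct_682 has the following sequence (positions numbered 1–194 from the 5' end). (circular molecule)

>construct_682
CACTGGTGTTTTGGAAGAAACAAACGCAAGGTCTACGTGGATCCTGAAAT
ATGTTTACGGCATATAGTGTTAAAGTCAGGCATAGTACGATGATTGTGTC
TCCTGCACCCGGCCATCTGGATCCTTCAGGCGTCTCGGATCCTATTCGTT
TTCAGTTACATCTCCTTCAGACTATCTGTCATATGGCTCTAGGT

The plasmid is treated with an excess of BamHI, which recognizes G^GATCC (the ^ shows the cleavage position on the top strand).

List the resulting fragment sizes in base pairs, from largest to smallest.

BamHI sites (GGATCC) start at positions 39, 119, 137.
BamHI cuts after the first base of each site, so after positions 39, 119, 137.
Circular molecule, 3 cuts → 3 fragments:
  40–119 → 80 bp
  120–137 → 18 bp
  138–194 then 1–39 → 57 + 39 = 96 bp
Sorted largest to smallest: 96, 80, 18 bp.

96, 80, 18 bp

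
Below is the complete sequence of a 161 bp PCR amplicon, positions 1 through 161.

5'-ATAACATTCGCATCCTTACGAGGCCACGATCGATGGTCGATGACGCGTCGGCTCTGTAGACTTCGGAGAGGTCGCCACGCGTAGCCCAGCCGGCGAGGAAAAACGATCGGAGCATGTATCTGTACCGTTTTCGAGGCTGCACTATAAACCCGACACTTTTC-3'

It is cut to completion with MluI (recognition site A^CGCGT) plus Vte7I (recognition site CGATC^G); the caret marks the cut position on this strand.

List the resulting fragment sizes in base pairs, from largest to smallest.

53, 34, 31, 31, 12 bp

MluI sites (ACGCGT) start at positions 43, 77.
MluI cuts after the first base of each site, so after positions 43, 77.
Vte7I sites (CGATCG) start at positions 27, 104.
Vte7I cuts after base 5 of each site (before the last base), so after positions 31, 108.
Combined cut positions: 31, 43, 77, 108.
Linear molecule, 4 cuts → 5 fragments:
  1–31 → 31 bp
  32–43 → 12 bp
  44–77 → 34 bp
  78–108 → 31 bp
  109–161 → 53 bp
Sorted largest to smallest: 53, 34, 31, 31, 12 bp.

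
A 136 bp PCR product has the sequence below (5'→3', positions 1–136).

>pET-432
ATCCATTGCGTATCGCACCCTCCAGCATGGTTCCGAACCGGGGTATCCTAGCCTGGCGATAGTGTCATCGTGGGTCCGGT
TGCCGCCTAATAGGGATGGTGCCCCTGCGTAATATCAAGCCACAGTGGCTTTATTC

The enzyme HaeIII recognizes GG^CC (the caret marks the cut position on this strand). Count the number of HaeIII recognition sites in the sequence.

0

No occurrence of GGCC is present in the sequence.
HaeIII does not cut: 0 sites.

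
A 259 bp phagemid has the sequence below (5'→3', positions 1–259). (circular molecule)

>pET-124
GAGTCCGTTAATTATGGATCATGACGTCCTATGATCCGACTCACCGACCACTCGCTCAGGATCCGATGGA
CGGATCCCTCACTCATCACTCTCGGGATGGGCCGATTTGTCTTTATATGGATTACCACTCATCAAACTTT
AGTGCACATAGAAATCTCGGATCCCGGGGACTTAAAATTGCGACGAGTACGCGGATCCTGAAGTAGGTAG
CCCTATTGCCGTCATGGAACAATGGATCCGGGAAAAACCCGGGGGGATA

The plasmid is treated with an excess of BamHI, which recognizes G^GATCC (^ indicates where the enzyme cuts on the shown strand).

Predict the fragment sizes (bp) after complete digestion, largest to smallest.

87, 84, 41, 34, 13 bp

BamHI sites (GGATCC) start at positions 59, 72, 159, 193, 234.
BamHI cuts after the first base of each site, so after positions 59, 72, 159, 193, 234.
Circular molecule, 5 cuts → 5 fragments:
  60–72 → 13 bp
  73–159 → 87 bp
  160–193 → 34 bp
  194–234 → 41 bp
  235–259 then 1–59 → 25 + 59 = 84 bp
Sorted largest to smallest: 87, 84, 41, 34, 13 bp.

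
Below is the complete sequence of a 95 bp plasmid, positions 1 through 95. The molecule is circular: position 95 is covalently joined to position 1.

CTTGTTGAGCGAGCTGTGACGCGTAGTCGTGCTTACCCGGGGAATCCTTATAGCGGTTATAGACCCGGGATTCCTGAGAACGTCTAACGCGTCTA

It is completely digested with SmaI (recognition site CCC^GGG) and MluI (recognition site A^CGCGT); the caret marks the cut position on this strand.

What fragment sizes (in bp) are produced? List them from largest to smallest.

SmaI sites (CCCGGG) start at positions 36, 64.
SmaI cuts after base 3 of each site, so after positions 38, 66.
MluI sites (ACGCGT) start at positions 19, 87.
MluI cuts after the first base of each site, so after positions 19, 87.
Combined cut positions: 19, 38, 66, 87.
Circular molecule, 4 cuts → 4 fragments:
  20–38 → 19 bp
  39–66 → 28 bp
  67–87 → 21 bp
  88–95 then 1–19 → 8 + 19 = 27 bp
Sorted largest to smallest: 28, 27, 21, 19 bp.

28, 27, 21, 19 bp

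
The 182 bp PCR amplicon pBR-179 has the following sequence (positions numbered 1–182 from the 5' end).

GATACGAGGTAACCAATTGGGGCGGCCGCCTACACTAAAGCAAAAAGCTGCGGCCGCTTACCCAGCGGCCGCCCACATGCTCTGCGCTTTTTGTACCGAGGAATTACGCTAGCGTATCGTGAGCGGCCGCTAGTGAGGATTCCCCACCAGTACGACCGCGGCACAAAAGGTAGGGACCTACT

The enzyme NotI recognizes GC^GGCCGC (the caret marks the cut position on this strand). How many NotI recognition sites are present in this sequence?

4

GCGGCCGC occurs starting at positions 22, 50, 65, 123.
NotI cuts at 4 sites.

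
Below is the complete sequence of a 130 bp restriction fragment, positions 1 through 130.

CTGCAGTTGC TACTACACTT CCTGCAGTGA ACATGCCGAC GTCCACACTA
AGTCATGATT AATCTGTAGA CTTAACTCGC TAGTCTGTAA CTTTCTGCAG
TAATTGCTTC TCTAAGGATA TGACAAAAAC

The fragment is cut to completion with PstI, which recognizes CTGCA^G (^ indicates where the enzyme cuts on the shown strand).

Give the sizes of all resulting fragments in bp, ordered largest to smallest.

PstI sites (CTGCAG) start at positions 1, 22, 95.
PstI cuts after base 5 of each site (before the last base), so after positions 5, 26, 99.
Linear molecule, 3 cuts → 4 fragments:
  1–5 → 5 bp
  6–26 → 21 bp
  27–99 → 73 bp
  100–130 → 31 bp
Sorted largest to smallest: 73, 31, 21, 5 bp.

73, 31, 21, 5 bp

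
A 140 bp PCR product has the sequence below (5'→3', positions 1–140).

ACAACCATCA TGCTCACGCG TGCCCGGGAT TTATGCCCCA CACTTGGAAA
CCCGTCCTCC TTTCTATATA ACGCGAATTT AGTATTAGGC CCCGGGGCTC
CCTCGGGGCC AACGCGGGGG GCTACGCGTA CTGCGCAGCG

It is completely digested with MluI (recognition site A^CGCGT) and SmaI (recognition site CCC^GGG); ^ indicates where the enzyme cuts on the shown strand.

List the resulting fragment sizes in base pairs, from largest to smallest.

MluI sites (ACGCGT) start at positions 16, 124.
MluI cuts after the first base of each site, so after positions 16, 124.
SmaI sites (CCCGGG) start at positions 23, 91.
SmaI cuts after base 3 of each site, so after positions 25, 93.
Combined cut positions: 16, 25, 93, 124.
Linear molecule, 4 cuts → 5 fragments:
  1–16 → 16 bp
  17–25 → 9 bp
  26–93 → 68 bp
  94–124 → 31 bp
  125–140 → 16 bp
Sorted largest to smallest: 68, 31, 16, 16, 9 bp.

68, 31, 16, 16, 9 bp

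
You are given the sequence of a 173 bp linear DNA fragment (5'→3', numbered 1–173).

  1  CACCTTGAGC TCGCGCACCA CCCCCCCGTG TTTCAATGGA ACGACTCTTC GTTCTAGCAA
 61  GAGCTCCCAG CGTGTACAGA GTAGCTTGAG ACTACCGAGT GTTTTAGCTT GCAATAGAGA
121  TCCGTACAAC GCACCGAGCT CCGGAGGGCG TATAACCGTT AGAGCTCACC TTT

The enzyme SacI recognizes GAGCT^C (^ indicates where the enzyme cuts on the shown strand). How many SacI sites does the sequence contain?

GAGCTC occurs starting at positions 7, 61, 136, 162.
SacI cuts at 4 sites.

4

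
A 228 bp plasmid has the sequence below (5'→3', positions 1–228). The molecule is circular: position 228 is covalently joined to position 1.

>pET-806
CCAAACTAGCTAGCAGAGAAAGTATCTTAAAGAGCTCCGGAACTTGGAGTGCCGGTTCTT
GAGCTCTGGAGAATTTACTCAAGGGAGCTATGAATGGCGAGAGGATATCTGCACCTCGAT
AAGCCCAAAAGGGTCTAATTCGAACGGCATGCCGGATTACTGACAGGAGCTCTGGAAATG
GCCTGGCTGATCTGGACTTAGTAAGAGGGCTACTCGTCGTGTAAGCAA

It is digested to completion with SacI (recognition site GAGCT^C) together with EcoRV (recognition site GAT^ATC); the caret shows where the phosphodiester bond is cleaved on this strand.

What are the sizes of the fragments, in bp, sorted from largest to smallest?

SacI sites (GAGCTC) start at positions 32, 61, 167.
SacI cuts after base 5 of each site (before the last base), so after positions 36, 65, 171.
The EcoRV site (GATATC) starts at position 104.
EcoRV cuts after base 3 of each site, so after position 106.
Combined cut positions: 36, 65, 106, 171.
Circular molecule, 4 cuts → 4 fragments:
  37–65 → 29 bp
  66–106 → 41 bp
  107–171 → 65 bp
  172–228 then 1–36 → 57 + 36 = 93 bp
Sorted largest to smallest: 93, 65, 41, 29 bp.

93, 65, 41, 29 bp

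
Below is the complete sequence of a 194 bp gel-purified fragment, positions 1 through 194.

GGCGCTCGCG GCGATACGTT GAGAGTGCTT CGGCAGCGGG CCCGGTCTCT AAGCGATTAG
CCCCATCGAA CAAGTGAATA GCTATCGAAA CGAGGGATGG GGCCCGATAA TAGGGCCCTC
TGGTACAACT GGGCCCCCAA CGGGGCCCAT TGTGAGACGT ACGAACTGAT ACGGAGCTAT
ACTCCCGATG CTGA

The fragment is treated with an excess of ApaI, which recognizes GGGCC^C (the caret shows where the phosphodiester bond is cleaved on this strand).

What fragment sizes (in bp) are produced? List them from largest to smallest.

62, 47, 42, 18, 13, 12 bp

ApaI sites (GGGCCC) start at positions 38, 100, 113, 131, 143.
ApaI cuts after base 5 of each site (before the last base), so after positions 42, 104, 117, 135, 147.
Linear molecule, 5 cuts → 6 fragments:
  1–42 → 42 bp
  43–104 → 62 bp
  105–117 → 13 bp
  118–135 → 18 bp
  136–147 → 12 bp
  148–194 → 47 bp
Sorted largest to smallest: 62, 47, 42, 18, 13, 12 bp.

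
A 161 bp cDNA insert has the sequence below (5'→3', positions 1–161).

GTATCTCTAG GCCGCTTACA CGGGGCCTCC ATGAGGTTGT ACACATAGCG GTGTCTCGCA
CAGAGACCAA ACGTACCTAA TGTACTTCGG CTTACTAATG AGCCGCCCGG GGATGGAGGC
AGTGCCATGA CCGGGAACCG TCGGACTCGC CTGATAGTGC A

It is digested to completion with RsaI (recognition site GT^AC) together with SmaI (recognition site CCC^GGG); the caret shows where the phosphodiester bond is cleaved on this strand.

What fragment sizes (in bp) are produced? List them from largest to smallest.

RsaI sites (GTAC) start at positions 39, 73, 82.
RsaI cuts after base 2 of each site, so after positions 40, 74, 83.
The SmaI site (CCCGGG) starts at position 106.
SmaI cuts after base 3 of each site, so after position 108.
Combined cut positions: 40, 74, 83, 108.
Linear molecule, 4 cuts → 5 fragments:
  1–40 → 40 bp
  41–74 → 34 bp
  75–83 → 9 bp
  84–108 → 25 bp
  109–161 → 53 bp
Sorted largest to smallest: 53, 40, 34, 25, 9 bp.

53, 40, 34, 25, 9 bp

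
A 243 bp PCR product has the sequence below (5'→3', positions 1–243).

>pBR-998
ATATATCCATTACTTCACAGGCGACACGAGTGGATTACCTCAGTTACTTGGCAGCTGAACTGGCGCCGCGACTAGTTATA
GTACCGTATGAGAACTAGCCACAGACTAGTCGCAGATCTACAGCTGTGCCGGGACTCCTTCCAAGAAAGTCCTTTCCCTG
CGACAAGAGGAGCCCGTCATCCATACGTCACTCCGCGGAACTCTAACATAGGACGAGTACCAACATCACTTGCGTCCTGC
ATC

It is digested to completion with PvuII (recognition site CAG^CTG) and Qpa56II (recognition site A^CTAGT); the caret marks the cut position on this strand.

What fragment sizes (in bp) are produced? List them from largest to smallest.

PvuII sites (CAGCTG) start at positions 52, 121.
PvuII cuts after base 3 of each site, so after positions 54, 123.
Qpa56II sites (ACTAGT) start at positions 71, 105.
Qpa56II cuts after the first base of each site, so after positions 71, 105.
Combined cut positions: 54, 71, 105, 123.
Linear molecule, 4 cuts → 5 fragments:
  1–54 → 54 bp
  55–71 → 17 bp
  72–105 → 34 bp
  106–123 → 18 bp
  124–243 → 120 bp
Sorted largest to smallest: 120, 54, 34, 18, 17 bp.

120, 54, 34, 18, 17 bp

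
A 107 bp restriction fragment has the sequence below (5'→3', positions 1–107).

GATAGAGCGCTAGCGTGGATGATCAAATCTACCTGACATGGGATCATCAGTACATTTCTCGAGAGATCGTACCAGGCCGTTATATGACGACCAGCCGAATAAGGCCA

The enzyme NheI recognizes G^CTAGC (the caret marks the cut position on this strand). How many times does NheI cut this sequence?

1

GCTAGC occurs starting at position 9.
NheI cuts at 1 site.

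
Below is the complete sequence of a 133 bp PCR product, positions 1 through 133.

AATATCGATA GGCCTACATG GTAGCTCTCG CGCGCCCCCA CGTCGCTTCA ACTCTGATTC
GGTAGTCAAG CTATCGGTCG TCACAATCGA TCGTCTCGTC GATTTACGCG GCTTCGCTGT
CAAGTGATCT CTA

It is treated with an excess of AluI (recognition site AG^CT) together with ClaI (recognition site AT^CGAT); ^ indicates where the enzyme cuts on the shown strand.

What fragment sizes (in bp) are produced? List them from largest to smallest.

46, 46, 19, 17, 5 bp

AluI sites (AGCT) start at positions 23, 69.
AluI cuts after base 2 of each site, so after positions 24, 70.
ClaI sites (ATCGAT) start at positions 4, 86.
ClaI cuts after base 2 of each site, so after positions 5, 87.
Combined cut positions: 5, 24, 70, 87.
Linear molecule, 4 cuts → 5 fragments:
  1–5 → 5 bp
  6–24 → 19 bp
  25–70 → 46 bp
  71–87 → 17 bp
  88–133 → 46 bp
Sorted largest to smallest: 46, 46, 19, 17, 5 bp.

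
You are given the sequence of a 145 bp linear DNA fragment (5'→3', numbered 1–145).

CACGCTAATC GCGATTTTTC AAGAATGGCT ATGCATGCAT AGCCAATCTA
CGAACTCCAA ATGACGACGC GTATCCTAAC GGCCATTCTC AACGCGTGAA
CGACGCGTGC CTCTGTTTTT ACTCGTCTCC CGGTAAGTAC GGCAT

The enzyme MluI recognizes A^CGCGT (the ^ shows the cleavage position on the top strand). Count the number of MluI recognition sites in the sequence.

3

ACGCGT occurs starting at positions 67, 92, 103.
MluI cuts at 3 sites.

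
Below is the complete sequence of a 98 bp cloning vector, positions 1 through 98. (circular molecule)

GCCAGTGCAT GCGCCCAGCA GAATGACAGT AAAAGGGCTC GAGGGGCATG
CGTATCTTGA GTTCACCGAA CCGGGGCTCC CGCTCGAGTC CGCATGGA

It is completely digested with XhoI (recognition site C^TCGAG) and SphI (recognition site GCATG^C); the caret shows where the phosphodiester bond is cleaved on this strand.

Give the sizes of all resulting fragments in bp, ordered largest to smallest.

XhoI sites (CTCGAG) start at positions 38, 83.
XhoI cuts after the first base of each site, so after positions 38, 83.
SphI sites (GCATGC) start at positions 7, 46.
SphI cuts after base 5 of each site (before the last base), so after positions 11, 50.
Combined cut positions: 11, 38, 50, 83.
Circular molecule, 4 cuts → 4 fragments:
  12–38 → 27 bp
  39–50 → 12 bp
  51–83 → 33 bp
  84–98 then 1–11 → 15 + 11 = 26 bp
Sorted largest to smallest: 33, 27, 26, 12 bp.

33, 27, 26, 12 bp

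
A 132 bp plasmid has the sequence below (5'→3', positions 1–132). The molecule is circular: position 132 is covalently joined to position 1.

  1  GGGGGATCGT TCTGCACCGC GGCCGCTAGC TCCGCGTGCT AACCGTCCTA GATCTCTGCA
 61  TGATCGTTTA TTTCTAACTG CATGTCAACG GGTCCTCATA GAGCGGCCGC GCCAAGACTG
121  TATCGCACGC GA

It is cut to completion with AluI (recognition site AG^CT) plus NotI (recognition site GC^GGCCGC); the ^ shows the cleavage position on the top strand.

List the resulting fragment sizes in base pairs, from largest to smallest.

75, 48, 9 bp

The AluI site (AGCT) starts at position 28.
AluI cuts after base 2 of each site, so after position 29.
NotI sites (GCGGCCGC) start at positions 19, 103.
NotI cuts after base 2 of each site, so after positions 20, 104.
Combined cut positions: 20, 29, 104.
Circular molecule, 3 cuts → 3 fragments:
  21–29 → 9 bp
  30–104 → 75 bp
  105–132 then 1–20 → 28 + 20 = 48 bp
Sorted largest to smallest: 75, 48, 9 bp.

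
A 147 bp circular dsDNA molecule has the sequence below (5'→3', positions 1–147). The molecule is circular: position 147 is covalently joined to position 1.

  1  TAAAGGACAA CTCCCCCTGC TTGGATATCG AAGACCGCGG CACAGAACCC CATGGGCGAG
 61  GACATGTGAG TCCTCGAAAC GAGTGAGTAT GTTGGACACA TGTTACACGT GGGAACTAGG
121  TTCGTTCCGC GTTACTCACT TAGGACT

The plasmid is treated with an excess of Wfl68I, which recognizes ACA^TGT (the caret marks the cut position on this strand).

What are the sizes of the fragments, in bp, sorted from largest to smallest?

Wfl68I sites (ACATGT) start at positions 62, 98.
Wfl68I cuts after base 3 of each site, so after positions 64, 100.
Circular molecule, 2 cuts → 2 fragments:
  65–100 → 36 bp
  101–147 then 1–64 → 47 + 64 = 111 bp
Sorted largest to smallest: 111, 36 bp.

111, 36 bp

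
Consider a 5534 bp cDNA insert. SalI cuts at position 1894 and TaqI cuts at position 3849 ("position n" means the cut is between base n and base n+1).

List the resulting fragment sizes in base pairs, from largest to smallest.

Combined cut positions (sorted): 1894, 3849.
Linear molecule, 2 cuts → 3 fragments:
  1894 − 0 = 1894 bp
  3849 − 1894 = 1955 bp
  5534 − 3849 = 1685 bp
Sorted largest to smallest: 1955, 1894, 1685 bp.

1955, 1894, 1685 bp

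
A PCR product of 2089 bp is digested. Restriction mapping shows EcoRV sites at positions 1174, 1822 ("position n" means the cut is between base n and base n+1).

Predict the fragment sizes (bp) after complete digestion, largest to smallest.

1174, 648, 267 bp

Linear molecule, 2 cuts → 3 fragments:
  1174 − 0 = 1174 bp
  1822 − 1174 = 648 bp
  2089 − 1822 = 267 bp
Sorted largest to smallest: 1174, 648, 267 bp.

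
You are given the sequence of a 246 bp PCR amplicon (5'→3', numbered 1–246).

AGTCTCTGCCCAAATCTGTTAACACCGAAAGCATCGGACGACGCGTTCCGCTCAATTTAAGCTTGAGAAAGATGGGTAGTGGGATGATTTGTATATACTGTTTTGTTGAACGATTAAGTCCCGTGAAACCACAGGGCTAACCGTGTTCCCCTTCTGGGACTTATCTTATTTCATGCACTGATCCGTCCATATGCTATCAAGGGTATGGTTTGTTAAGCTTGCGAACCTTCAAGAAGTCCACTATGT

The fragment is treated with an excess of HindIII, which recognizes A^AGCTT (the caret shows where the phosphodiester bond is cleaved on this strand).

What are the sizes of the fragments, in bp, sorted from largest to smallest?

HindIII sites (AAGCTT) start at positions 59, 215.
HindIII cuts after the first base of each site, so after positions 59, 215.
Linear molecule, 2 cuts → 3 fragments:
  1–59 → 59 bp
  60–215 → 156 bp
  216–246 → 31 bp
Sorted largest to smallest: 156, 59, 31 bp.

156, 59, 31 bp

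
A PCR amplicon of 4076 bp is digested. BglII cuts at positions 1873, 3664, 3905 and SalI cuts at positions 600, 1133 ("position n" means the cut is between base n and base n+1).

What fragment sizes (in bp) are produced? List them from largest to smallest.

1791, 740, 600, 533, 241, 171 bp

Combined cut positions (sorted): 600, 1133, 1873, 3664, 3905.
Linear molecule, 5 cuts → 6 fragments:
  600 − 0 = 600 bp
  1133 − 600 = 533 bp
  1873 − 1133 = 740 bp
  3664 − 1873 = 1791 bp
  3905 − 3664 = 241 bp
  4076 − 3905 = 171 bp
Sorted largest to smallest: 1791, 740, 600, 533, 241, 171 bp.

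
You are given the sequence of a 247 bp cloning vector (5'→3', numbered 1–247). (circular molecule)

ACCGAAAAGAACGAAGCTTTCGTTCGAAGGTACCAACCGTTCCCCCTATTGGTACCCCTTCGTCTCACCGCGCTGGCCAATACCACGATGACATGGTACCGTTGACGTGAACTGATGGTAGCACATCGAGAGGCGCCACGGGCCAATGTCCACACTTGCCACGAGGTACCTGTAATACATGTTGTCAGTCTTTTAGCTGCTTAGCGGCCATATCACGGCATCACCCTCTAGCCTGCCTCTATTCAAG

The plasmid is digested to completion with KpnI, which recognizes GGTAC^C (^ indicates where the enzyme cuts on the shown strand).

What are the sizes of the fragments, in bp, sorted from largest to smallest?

KpnI sites (GGTACC) start at positions 29, 51, 95, 165.
KpnI cuts after base 5 of each site (before the last base), so after positions 33, 55, 99, 169.
Circular molecule, 4 cuts → 4 fragments:
  34–55 → 22 bp
  56–99 → 44 bp
  100–169 → 70 bp
  170–247 then 1–33 → 78 + 33 = 111 bp
Sorted largest to smallest: 111, 70, 44, 22 bp.

111, 70, 44, 22 bp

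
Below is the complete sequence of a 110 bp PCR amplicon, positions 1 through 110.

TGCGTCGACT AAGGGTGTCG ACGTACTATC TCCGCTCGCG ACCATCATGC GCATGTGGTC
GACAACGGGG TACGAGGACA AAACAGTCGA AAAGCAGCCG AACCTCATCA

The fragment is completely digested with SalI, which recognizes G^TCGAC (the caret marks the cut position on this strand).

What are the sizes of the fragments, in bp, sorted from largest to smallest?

SalI sites (GTCGAC) start at positions 4, 17, 58.
SalI cuts after the first base of each site, so after positions 4, 17, 58.
Linear molecule, 3 cuts → 4 fragments:
  1–4 → 4 bp
  5–17 → 13 bp
  18–58 → 41 bp
  59–110 → 52 bp
Sorted largest to smallest: 52, 41, 13, 4 bp.

52, 41, 13, 4 bp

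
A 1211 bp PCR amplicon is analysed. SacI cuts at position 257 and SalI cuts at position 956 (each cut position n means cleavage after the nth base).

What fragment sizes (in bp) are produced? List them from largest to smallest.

699, 257, 255 bp

Combined cut positions (sorted): 257, 956.
Linear molecule, 2 cuts → 3 fragments:
  257 − 0 = 257 bp
  956 − 257 = 699 bp
  1211 − 956 = 255 bp
Sorted largest to smallest: 699, 257, 255 bp.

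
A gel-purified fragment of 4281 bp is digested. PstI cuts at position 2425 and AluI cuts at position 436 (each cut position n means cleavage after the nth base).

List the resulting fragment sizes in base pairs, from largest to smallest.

Combined cut positions (sorted): 436, 2425.
Linear molecule, 2 cuts → 3 fragments:
  436 − 0 = 436 bp
  2425 − 436 = 1989 bp
  4281 − 2425 = 1856 bp
Sorted largest to smallest: 1989, 1856, 436 bp.

1989, 1856, 436 bp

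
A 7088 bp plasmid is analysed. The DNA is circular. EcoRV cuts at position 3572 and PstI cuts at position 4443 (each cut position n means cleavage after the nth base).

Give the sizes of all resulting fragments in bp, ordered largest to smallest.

Combined cut positions (sorted): 3572, 4443.
Circular molecule, 2 cuts → 2 fragments:
  4443 − 3572 = 871 bp
  wrap: 7088 − 4443 + 3572 = 6217 bp
Sorted largest to smallest: 6217, 871 bp.

6217, 871 bp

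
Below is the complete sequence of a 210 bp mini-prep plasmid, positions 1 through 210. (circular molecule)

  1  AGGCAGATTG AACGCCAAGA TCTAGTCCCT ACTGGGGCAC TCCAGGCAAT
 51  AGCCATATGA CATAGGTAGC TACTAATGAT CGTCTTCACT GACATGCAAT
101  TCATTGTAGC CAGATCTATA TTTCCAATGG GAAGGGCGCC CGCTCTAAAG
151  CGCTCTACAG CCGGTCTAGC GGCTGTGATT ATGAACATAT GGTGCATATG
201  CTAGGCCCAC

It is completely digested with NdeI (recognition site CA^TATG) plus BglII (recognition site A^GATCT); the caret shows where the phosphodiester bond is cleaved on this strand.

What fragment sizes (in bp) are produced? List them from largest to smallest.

75, 57, 37, 32, 9 bp

NdeI sites (CATATG) start at positions 54, 186, 195.
NdeI cuts after base 2 of each site, so after positions 55, 187, 196.
BglII sites (AGATCT) start at positions 18, 112.
BglII cuts after the first base of each site, so after positions 18, 112.
Combined cut positions: 18, 55, 112, 187, 196.
Circular molecule, 5 cuts → 5 fragments:
  19–55 → 37 bp
  56–112 → 57 bp
  113–187 → 75 bp
  188–196 → 9 bp
  197–210 then 1–18 → 14 + 18 = 32 bp
Sorted largest to smallest: 75, 57, 37, 32, 9 bp.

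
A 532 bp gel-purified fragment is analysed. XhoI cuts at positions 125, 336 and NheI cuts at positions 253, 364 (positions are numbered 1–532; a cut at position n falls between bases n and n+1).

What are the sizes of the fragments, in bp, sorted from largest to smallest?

Combined cut positions (sorted): 125, 253, 336, 364.
Linear molecule, 4 cuts → 5 fragments:
  125 − 0 = 125 bp
  253 − 125 = 128 bp
  336 − 253 = 83 bp
  364 − 336 = 28 bp
  532 − 364 = 168 bp
Sorted largest to smallest: 168, 128, 125, 83, 28 bp.

168, 128, 125, 83, 28 bp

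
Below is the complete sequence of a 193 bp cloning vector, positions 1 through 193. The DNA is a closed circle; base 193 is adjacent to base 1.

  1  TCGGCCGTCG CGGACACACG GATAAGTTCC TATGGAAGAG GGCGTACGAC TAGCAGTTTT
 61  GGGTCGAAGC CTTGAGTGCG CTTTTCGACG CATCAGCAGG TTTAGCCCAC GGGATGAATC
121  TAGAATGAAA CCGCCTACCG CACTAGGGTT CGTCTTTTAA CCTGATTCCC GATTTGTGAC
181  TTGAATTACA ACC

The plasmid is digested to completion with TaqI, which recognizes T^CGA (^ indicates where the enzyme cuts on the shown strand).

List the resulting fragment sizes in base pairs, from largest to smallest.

172, 21 bp

TaqI sites (TCGA) start at positions 64, 85.
TaqI cuts after the first base of each site, so after positions 64, 85.
Circular molecule, 2 cuts → 2 fragments:
  65–85 → 21 bp
  86–193 then 1–64 → 108 + 64 = 172 bp
Sorted largest to smallest: 172, 21 bp.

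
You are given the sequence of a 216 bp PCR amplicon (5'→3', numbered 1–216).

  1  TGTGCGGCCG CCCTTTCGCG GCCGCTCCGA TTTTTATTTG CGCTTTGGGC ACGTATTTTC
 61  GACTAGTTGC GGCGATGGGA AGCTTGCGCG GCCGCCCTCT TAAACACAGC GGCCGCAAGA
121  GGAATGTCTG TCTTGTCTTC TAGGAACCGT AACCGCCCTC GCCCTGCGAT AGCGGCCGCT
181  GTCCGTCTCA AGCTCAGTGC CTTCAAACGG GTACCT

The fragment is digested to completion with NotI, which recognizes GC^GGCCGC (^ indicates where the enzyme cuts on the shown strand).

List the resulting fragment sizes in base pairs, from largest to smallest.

70, 63, 43, 21, 14, 5 bp

NotI sites (GCGGCCGC) start at positions 4, 18, 88, 109, 172.
NotI cuts after base 2 of each site, so after positions 5, 19, 89, 110, 173.
Linear molecule, 5 cuts → 6 fragments:
  1–5 → 5 bp
  6–19 → 14 bp
  20–89 → 70 bp
  90–110 → 21 bp
  111–173 → 63 bp
  174–216 → 43 bp
Sorted largest to smallest: 70, 63, 43, 21, 14, 5 bp.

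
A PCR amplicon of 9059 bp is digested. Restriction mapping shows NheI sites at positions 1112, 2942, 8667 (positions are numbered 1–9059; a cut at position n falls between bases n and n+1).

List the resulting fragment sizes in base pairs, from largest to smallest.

5725, 1830, 1112, 392 bp

Linear molecule, 3 cuts → 4 fragments:
  1112 − 0 = 1112 bp
  2942 − 1112 = 1830 bp
  8667 − 2942 = 5725 bp
  9059 − 8667 = 392 bp
Sorted largest to smallest: 5725, 1830, 1112, 392 bp.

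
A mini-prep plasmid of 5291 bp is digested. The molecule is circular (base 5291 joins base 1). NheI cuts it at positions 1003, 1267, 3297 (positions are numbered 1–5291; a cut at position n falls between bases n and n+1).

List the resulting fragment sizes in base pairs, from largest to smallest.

Circular molecule, 3 cuts → 3 fragments:
  1267 − 1003 = 264 bp
  3297 − 1267 = 2030 bp
  wrap: 5291 − 3297 + 1003 = 2997 bp
Sorted largest to smallest: 2997, 2030, 264 bp.

2997, 2030, 264 bp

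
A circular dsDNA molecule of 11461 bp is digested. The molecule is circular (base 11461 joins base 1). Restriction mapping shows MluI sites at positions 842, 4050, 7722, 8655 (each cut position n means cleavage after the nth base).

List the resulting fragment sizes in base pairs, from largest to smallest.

Circular molecule, 4 cuts → 4 fragments:
  4050 − 842 = 3208 bp
  7722 − 4050 = 3672 bp
  8655 − 7722 = 933 bp
  wrap: 11461 − 8655 + 842 = 3648 bp
Sorted largest to smallest: 3672, 3648, 3208, 933 bp.

3672, 3648, 3208, 933 bp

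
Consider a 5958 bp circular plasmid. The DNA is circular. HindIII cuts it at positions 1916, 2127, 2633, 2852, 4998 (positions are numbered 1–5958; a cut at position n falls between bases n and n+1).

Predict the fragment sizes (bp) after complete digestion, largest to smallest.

Circular molecule, 5 cuts → 5 fragments:
  2127 − 1916 = 211 bp
  2633 − 2127 = 506 bp
  2852 − 2633 = 219 bp
  4998 − 2852 = 2146 bp
  wrap: 5958 − 4998 + 1916 = 2876 bp
Sorted largest to smallest: 2876, 2146, 506, 219, 211 bp.

2876, 2146, 506, 219, 211 bp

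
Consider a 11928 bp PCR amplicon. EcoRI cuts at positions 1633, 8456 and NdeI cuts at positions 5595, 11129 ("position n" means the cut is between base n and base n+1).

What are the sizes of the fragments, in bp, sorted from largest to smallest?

3962, 2861, 2673, 1633, 799 bp

Combined cut positions (sorted): 1633, 5595, 8456, 11129.
Linear molecule, 4 cuts → 5 fragments:
  1633 − 0 = 1633 bp
  5595 − 1633 = 3962 bp
  8456 − 5595 = 2861 bp
  11129 − 8456 = 2673 bp
  11928 − 11129 = 799 bp
Sorted largest to smallest: 3962, 2861, 2673, 1633, 799 bp.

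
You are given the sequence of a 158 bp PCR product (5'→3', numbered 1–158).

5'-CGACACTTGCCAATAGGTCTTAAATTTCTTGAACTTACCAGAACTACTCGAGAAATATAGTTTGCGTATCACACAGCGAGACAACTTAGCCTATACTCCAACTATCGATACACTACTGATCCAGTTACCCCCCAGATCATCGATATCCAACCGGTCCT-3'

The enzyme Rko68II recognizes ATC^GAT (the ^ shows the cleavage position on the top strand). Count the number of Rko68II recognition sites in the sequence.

2

ATCGAT occurs starting at positions 104, 139.
Rko68II cuts at 2 sites.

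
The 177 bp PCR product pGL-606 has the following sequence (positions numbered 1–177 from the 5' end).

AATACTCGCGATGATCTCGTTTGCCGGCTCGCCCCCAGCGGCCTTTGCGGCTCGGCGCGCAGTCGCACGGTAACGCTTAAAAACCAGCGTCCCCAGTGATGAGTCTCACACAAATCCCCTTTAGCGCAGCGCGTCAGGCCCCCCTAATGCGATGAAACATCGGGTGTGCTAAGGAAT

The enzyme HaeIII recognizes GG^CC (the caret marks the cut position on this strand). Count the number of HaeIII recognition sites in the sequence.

2

GGCC occurs starting at positions 40, 137.
HaeIII cuts at 2 sites.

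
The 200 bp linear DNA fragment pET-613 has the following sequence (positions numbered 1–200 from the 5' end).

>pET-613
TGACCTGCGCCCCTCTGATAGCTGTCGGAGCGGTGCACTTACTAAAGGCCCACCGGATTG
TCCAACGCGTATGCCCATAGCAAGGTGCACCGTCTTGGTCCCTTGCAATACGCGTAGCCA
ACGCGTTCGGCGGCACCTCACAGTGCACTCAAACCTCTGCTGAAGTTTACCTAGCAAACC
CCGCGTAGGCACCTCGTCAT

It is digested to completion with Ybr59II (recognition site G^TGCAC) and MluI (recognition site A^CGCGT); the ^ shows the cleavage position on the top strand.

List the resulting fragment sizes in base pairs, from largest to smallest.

Ybr59II sites (GTGCAC) start at positions 33, 85, 143.
Ybr59II cuts after the first base of each site, so after positions 33, 85, 143.
MluI sites (ACGCGT) start at positions 65, 110, 121.
MluI cuts after the first base of each site, so after positions 65, 110, 121.
Combined cut positions: 33, 65, 85, 110, 121, 143.
Linear molecule, 6 cuts → 7 fragments:
  1–33 → 33 bp
  34–65 → 32 bp
  66–85 → 20 bp
  86–110 → 25 bp
  111–121 → 11 bp
  122–143 → 22 bp
  144–200 → 57 bp
Sorted largest to smallest: 57, 33, 32, 25, 22, 20, 11 bp.

57, 33, 32, 25, 22, 20, 11 bp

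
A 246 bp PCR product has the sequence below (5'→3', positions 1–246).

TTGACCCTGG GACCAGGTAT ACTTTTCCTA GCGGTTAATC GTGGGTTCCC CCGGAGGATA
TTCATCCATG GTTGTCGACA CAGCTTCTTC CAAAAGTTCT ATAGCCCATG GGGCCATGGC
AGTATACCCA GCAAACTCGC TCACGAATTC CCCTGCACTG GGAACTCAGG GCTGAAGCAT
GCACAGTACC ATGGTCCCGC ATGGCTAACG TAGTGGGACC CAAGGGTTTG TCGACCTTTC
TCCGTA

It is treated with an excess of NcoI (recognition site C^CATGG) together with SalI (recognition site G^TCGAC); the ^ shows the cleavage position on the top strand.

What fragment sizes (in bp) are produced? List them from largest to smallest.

75, 66, 41, 32, 16, 8, 8 bp

NcoI sites (CCATGG) start at positions 66, 106, 114, 189.
NcoI cuts after the first base of each site, so after positions 66, 106, 114, 189.
SalI sites (GTCGAC) start at positions 74, 230.
SalI cuts after the first base of each site, so after positions 74, 230.
Combined cut positions: 66, 74, 106, 114, 189, 230.
Linear molecule, 6 cuts → 7 fragments:
  1–66 → 66 bp
  67–74 → 8 bp
  75–106 → 32 bp
  107–114 → 8 bp
  115–189 → 75 bp
  190–230 → 41 bp
  231–246 → 16 bp
Sorted largest to smallest: 75, 66, 41, 32, 16, 8, 8 bp.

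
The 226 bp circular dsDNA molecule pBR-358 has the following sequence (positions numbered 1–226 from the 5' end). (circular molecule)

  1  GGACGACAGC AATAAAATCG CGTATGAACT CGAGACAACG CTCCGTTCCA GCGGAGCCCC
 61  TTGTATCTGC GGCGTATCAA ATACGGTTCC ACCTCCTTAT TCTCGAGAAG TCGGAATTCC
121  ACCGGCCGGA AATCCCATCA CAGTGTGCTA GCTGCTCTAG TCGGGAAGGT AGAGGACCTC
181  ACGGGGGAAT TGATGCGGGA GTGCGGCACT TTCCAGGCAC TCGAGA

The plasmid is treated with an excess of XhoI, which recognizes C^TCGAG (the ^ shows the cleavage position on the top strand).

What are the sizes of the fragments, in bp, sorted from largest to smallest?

XhoI sites (CTCGAG) start at positions 29, 102, 220.
XhoI cuts after the first base of each site, so after positions 29, 102, 220.
Circular molecule, 3 cuts → 3 fragments:
  30–102 → 73 bp
  103–220 → 118 bp
  221–226 then 1–29 → 6 + 29 = 35 bp
Sorted largest to smallest: 118, 73, 35 bp.

118, 73, 35 bp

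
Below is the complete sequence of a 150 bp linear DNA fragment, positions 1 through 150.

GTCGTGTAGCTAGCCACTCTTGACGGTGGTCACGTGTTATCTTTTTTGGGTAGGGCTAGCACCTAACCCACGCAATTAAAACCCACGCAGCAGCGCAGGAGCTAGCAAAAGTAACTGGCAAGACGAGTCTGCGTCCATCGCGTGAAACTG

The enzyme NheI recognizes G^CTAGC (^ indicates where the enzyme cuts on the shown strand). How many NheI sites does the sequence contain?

GCTAGC occurs starting at positions 9, 55, 101.
NheI cuts at 3 sites.

3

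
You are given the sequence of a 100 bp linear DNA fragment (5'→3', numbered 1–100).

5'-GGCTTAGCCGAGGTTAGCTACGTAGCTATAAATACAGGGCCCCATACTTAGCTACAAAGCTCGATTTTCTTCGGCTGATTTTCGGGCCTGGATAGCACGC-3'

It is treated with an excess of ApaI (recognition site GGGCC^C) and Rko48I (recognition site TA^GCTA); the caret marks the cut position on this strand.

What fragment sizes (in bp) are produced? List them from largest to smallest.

The ApaI site (GGGCCC) starts at position 37.
ApaI cuts after base 5 of each site (before the last base), so after position 41.
Rko48I sites (TAGCTA) start at positions 15, 23, 49.
Rko48I cuts after base 2 of each site, so after positions 16, 24, 50.
Combined cut positions: 16, 24, 41, 50.
Linear molecule, 4 cuts → 5 fragments:
  1–16 → 16 bp
  17–24 → 8 bp
  25–41 → 17 bp
  42–50 → 9 bp
  51–100 → 50 bp
Sorted largest to smallest: 50, 17, 16, 9, 8 bp.

50, 17, 16, 9, 8 bp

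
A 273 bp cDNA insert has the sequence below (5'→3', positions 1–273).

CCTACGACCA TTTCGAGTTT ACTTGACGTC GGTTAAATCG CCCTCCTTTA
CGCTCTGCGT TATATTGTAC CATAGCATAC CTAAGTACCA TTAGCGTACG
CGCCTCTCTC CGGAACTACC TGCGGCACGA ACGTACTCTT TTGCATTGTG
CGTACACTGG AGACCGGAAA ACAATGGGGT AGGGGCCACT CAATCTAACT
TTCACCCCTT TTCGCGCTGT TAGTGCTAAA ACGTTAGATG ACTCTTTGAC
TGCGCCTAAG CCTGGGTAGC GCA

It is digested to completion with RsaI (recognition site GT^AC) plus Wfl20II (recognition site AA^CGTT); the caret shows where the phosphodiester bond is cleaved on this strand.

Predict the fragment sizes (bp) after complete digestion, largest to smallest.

78, 68, 42, 37, 19, 18, 11 bp

RsaI sites (GTAC) start at positions 67, 85, 96, 133, 152.
RsaI cuts after base 2 of each site, so after positions 68, 86, 97, 134, 153.
The Wfl20II site (AACGTT) starts at position 230.
Wfl20II cuts after base 2 of each site, so after position 231.
Combined cut positions: 68, 86, 97, 134, 153, 231.
Linear molecule, 6 cuts → 7 fragments:
  1–68 → 68 bp
  69–86 → 18 bp
  87–97 → 11 bp
  98–134 → 37 bp
  135–153 → 19 bp
  154–231 → 78 bp
  232–273 → 42 bp
Sorted largest to smallest: 78, 68, 42, 37, 19, 18, 11 bp.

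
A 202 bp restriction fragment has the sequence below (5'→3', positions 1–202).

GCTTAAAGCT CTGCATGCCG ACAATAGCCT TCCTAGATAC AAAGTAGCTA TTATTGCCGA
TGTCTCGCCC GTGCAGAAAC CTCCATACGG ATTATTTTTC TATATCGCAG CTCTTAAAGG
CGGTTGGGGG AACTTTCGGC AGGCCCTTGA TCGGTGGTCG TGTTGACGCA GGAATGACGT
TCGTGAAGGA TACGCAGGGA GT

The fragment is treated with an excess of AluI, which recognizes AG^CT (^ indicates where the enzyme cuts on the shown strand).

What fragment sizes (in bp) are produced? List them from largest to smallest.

92, 63, 39, 8 bp

AluI sites (AGCT) start at positions 7, 46, 109.
AluI cuts after base 2 of each site, so after positions 8, 47, 110.
Linear molecule, 3 cuts → 4 fragments:
  1–8 → 8 bp
  9–47 → 39 bp
  48–110 → 63 bp
  111–202 → 92 bp
Sorted largest to smallest: 92, 63, 39, 8 bp.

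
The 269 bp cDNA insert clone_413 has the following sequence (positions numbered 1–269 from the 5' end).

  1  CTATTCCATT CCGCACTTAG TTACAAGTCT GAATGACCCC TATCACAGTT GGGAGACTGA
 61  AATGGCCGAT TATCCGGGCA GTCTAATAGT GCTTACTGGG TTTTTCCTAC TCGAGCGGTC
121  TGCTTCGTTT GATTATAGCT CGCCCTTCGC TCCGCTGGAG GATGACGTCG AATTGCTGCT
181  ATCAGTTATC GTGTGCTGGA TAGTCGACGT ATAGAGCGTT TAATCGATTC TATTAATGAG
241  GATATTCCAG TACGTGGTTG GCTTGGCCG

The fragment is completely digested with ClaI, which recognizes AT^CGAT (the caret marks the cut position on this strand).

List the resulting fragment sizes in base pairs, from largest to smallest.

The ClaI site (ATCGAT) starts at position 223.
ClaI cuts after base 2 of each site, so after position 224.
Linear molecule, 1 cut → 2 fragments:
  1–224 → 224 bp
  225–269 → 45 bp
Sorted largest to smallest: 224, 45 bp.

224, 45 bp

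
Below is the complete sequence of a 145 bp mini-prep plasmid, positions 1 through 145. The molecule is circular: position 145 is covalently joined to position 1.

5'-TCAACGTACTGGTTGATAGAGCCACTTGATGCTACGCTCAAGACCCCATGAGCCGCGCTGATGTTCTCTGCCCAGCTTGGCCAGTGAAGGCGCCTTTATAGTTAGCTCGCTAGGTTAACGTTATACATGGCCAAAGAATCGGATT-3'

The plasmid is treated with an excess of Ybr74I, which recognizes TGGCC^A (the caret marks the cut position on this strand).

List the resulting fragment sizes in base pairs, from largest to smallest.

Ybr74I sites (TGGCCA) start at positions 78, 128.
Ybr74I cuts after base 5 of each site (before the last base), so after positions 82, 132.
Circular molecule, 2 cuts → 2 fragments:
  83–132 → 50 bp
  133–145 then 1–82 → 13 + 82 = 95 bp
Sorted largest to smallest: 95, 50 bp.

95, 50 bp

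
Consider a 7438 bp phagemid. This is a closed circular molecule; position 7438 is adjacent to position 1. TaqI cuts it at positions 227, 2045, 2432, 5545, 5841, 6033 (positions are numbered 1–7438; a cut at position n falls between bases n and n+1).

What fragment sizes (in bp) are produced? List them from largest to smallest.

Circular molecule, 6 cuts → 6 fragments:
  2045 − 227 = 1818 bp
  2432 − 2045 = 387 bp
  5545 − 2432 = 3113 bp
  5841 − 5545 = 296 bp
  6033 − 5841 = 192 bp
  wrap: 7438 − 6033 + 227 = 1632 bp
Sorted largest to smallest: 3113, 1818, 1632, 387, 296, 192 bp.

3113, 1818, 1632, 387, 296, 192 bp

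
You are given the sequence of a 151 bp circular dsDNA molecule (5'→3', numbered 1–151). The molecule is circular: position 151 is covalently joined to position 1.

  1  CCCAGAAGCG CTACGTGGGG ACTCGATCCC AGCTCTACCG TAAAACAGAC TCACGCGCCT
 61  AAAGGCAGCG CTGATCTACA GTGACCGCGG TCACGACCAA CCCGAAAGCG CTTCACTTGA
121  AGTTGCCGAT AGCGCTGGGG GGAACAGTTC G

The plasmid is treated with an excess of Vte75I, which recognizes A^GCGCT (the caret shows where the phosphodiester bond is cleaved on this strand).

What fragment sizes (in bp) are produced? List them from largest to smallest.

Vte75I sites (AGCGCT) start at positions 7, 67, 107, 131.
Vte75I cuts after the first base of each site, so after positions 7, 67, 107, 131.
Circular molecule, 4 cuts → 4 fragments:
  8–67 → 60 bp
  68–107 → 40 bp
  108–131 → 24 bp
  132–151 then 1–7 → 20 + 7 = 27 bp
Sorted largest to smallest: 60, 40, 27, 24 bp.

60, 40, 27, 24 bp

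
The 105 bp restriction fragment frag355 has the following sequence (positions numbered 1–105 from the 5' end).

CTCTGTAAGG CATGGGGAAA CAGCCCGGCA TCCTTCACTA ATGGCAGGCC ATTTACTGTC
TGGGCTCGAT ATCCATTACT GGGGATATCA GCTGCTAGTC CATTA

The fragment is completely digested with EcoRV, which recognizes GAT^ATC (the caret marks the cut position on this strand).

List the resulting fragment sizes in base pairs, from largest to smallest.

EcoRV sites (GATATC) start at positions 68, 84.
EcoRV cuts after base 3 of each site, so after positions 70, 86.
Linear molecule, 2 cuts → 3 fragments:
  1–70 → 70 bp
  71–86 → 16 bp
  87–105 → 19 bp
Sorted largest to smallest: 70, 19, 16 bp.

70, 19, 16 bp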